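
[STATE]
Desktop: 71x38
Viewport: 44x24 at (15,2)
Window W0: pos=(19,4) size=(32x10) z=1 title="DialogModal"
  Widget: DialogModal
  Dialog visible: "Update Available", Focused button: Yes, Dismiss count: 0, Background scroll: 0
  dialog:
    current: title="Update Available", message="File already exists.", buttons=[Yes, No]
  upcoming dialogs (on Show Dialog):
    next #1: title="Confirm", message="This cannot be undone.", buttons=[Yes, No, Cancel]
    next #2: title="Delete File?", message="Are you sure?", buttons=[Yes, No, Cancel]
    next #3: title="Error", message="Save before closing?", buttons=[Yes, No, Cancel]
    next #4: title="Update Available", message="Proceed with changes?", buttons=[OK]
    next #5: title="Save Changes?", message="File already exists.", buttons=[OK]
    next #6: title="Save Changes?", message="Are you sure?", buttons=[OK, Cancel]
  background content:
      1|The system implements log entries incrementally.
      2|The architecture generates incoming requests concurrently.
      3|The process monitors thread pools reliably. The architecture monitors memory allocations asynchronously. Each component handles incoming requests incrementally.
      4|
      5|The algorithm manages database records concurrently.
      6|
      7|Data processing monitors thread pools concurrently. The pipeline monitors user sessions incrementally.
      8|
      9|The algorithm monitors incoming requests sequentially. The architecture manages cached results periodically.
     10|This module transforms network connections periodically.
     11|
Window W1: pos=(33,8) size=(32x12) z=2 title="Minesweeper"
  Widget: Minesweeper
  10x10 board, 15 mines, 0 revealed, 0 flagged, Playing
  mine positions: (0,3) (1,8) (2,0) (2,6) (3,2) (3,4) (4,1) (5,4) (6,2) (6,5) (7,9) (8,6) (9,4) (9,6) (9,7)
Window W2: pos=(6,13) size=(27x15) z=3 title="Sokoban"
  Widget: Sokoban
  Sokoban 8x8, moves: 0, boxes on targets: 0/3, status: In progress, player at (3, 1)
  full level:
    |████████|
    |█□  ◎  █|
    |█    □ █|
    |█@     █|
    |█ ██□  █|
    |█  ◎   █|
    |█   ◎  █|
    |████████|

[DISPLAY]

                                            
                                            
    ┏━━━━━━━━━━━━━━━━━━━━━━━━━━━━━━┓        
    ┃ DialogModal                  ┃        
    ┠──────────────────────────────┨        
    ┃The┌──────────────────────┐ntr┃        
    ┃The│   Update┏━━━━━━━━━━━━━━━━━━━━━━━━━
    ┃The│ File alr┃ Minesweeper             
    ┃   │      [Ye┠─────────────────────────
    ┃The└─────────┃■■■■■■■■■■               
    ┃             ┃■■■■■■■■■■               
━━━━━━━━━━━━━━━━━┓┃■■■■■■■■■■               
                 ┃┃■■■■■■■■■■               
─────────────────┨┃■■■■■■■■■■               
                 ┃┃■■■■■■■■■■               
                 ┃┃■■■■■■■■■■               
                 ┃┃■■■■■■■■■■               
                 ┃┗━━━━━━━━━━━━━━━━━━━━━━━━━
                 ┃                          
                 ┃                          
                 ┃                          
                 ┃                          
  0/3            ┃                          
                 ┃                          


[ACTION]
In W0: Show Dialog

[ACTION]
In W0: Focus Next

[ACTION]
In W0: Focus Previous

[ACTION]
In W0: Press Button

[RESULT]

                                            
                                            
    ┏━━━━━━━━━━━━━━━━━━━━━━━━━━━━━━┓        
    ┃ DialogModal                  ┃        
    ┠──────────────────────────────┨        
    ┃The system implements log entr┃        
    ┃The architect┏━━━━━━━━━━━━━━━━━━━━━━━━━
    ┃The process m┃ Minesweeper             
    ┃             ┠─────────────────────────
    ┃The algorithm┃■■■■■■■■■■               
    ┃             ┃■■■■■■■■■■               
━━━━━━━━━━━━━━━━━┓┃■■■■■■■■■■               
                 ┃┃■■■■■■■■■■               
─────────────────┨┃■■■■■■■■■■               
                 ┃┃■■■■■■■■■■               
                 ┃┃■■■■■■■■■■               
                 ┃┃■■■■■■■■■■               
                 ┃┗━━━━━━━━━━━━━━━━━━━━━━━━━
                 ┃                          
                 ┃                          
                 ┃                          
                 ┃                          
  0/3            ┃                          
                 ┃                          


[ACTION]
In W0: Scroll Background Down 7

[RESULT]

                                            
                                            
    ┏━━━━━━━━━━━━━━━━━━━━━━━━━━━━━━┓        
    ┃ DialogModal                  ┃        
    ┠──────────────────────────────┨        
    ┃                              ┃        
    ┃The algorithm┏━━━━━━━━━━━━━━━━━━━━━━━━━
    ┃This module t┃ Minesweeper             
    ┃             ┠─────────────────────────
    ┃             ┃■■■■■■■■■■               
    ┃             ┃■■■■■■■■■■               
━━━━━━━━━━━━━━━━━┓┃■■■■■■■■■■               
                 ┃┃■■■■■■■■■■               
─────────────────┨┃■■■■■■■■■■               
                 ┃┃■■■■■■■■■■               
                 ┃┃■■■■■■■■■■               
                 ┃┃■■■■■■■■■■               
                 ┃┗━━━━━━━━━━━━━━━━━━━━━━━━━
                 ┃                          
                 ┃                          
                 ┃                          
                 ┃                          
  0/3            ┃                          
                 ┃                          


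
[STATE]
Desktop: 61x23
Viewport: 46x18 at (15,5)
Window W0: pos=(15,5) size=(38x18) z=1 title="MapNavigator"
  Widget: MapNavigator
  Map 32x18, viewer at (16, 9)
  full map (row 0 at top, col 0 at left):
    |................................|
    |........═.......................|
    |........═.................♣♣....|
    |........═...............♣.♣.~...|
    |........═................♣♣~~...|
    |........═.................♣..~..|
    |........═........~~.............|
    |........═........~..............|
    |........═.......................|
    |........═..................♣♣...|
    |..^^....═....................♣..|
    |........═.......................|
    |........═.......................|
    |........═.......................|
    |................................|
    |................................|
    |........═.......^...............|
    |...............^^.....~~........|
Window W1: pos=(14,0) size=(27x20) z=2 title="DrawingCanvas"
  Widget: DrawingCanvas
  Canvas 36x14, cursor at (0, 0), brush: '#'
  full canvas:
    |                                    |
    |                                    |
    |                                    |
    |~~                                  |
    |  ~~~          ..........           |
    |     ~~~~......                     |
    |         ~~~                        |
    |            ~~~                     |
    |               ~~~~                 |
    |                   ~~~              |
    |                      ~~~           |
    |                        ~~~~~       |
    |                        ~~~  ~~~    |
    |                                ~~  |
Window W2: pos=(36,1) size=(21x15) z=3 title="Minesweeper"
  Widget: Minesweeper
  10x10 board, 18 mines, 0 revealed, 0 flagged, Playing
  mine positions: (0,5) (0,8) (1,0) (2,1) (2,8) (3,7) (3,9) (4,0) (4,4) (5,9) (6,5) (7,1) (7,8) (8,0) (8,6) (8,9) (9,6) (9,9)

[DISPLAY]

                     ┃■■■■■■■■■■         ┃    
~~                   ┃■■■■■■■■■■         ┃    
  ~~~          ......┃■■■■■■■■■■         ┃    
     ~~~~......      ┃■■■■■■■■■■         ┃    
         ~~~         ┃■■■■■■■■■■         ┃    
            ~~~      ┃■■■■■■■■■■         ┃    
               ~~~~  ┃■■■■■■■■■■         ┃    
                   ~~┃■■■■■■■■■■         ┃    
                     ┃■■■■■■■■■■         ┃    
                     ┃                   ┃    
                     ┗━━━━━━━━━━━━━━━━━━━┛    
                         ┃......♣..  ┃        
                         ┃.........  ┃        
                         ┃.........  ┃        
━━━━━━━━━━━━━━━━━━━━━━━━━┛.........  ┃        
┃  ................................  ┃        
┃  ................................  ┃        
┗━━━━━━━━━━━━━━━━━━━━━━━━━━━━━━━━━━━━┛        


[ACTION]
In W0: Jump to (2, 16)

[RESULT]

                     ┃■■■■■■■■■■         ┃    
~~                   ┃■■■■■■■■■■         ┃    
  ~~~          ......┃■■■■■■■■■■         ┃    
     ~~~~......      ┃■■■■■■■■■■         ┃    
         ~~~         ┃■■■■■■■■■■         ┃    
            ~~~      ┃■■■■■■■■■■         ┃    
               ~~~~  ┃■■■■■■■■■■         ┃    
                   ~~┃■■■■■■■■■■         ┃    
                     ┃■■■■■■■■■■         ┃    
                     ┃                   ┃    
                     ┗━━━━━━━━━━━━━━━━━━━┛    
                         ┃......^^...┃        
                         ┃           ┃        
                         ┃           ┃        
━━━━━━━━━━━━━━━━━━━━━━━━━┛           ┃        
┃                                    ┃        
┃                                    ┃        
┗━━━━━━━━━━━━━━━━━━━━━━━━━━━━━━━━━━━━┛        


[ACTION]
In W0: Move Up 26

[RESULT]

                     ┃■■■■■■■■■■         ┃    
~~                   ┃■■■■■■■■■■         ┃    
  ~~~          ......┃■■■■■■■■■■         ┃    
     ~~~~......      ┃■■■■■■■■■■         ┃    
         ~~~         ┃■■■■■■■■■■         ┃    
            ~~~      ┃■■■■■■■■■■         ┃    
               ~~~~  ┃■■■■■■■■■■         ┃    
                   ~~┃■■■■■■■■■■         ┃    
                     ┃■■■■■■■■■■         ┃    
                     ┃                   ┃    
                     ┗━━━━━━━━━━━━━━━━━━━┛    
                         ┃...........┃        
                         ┃...........┃        
                         ┃...........┃        
━━━━━━━━━━━━━━━━━━━━━━━━━┛...........┃        
┃                ........═...........┃        
┃                ........═........~~.┃        
┗━━━━━━━━━━━━━━━━━━━━━━━━━━━━━━━━━━━━┛        


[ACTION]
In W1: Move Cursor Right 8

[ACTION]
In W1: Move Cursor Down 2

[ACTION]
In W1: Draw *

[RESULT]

        *            ┃■■■■■■■■■■         ┃    
~~                   ┃■■■■■■■■■■         ┃    
  ~~~          ......┃■■■■■■■■■■         ┃    
     ~~~~......      ┃■■■■■■■■■■         ┃    
         ~~~         ┃■■■■■■■■■■         ┃    
            ~~~      ┃■■■■■■■■■■         ┃    
               ~~~~  ┃■■■■■■■■■■         ┃    
                   ~~┃■■■■■■■■■■         ┃    
                     ┃■■■■■■■■■■         ┃    
                     ┃                   ┃    
                     ┗━━━━━━━━━━━━━━━━━━━┛    
                         ┃...........┃        
                         ┃...........┃        
                         ┃...........┃        
━━━━━━━━━━━━━━━━━━━━━━━━━┛...........┃        
┃                ........═...........┃        
┃                ........═........~~.┃        
┗━━━━━━━━━━━━━━━━━━━━━━━━━━━━━━━━━━━━┛        


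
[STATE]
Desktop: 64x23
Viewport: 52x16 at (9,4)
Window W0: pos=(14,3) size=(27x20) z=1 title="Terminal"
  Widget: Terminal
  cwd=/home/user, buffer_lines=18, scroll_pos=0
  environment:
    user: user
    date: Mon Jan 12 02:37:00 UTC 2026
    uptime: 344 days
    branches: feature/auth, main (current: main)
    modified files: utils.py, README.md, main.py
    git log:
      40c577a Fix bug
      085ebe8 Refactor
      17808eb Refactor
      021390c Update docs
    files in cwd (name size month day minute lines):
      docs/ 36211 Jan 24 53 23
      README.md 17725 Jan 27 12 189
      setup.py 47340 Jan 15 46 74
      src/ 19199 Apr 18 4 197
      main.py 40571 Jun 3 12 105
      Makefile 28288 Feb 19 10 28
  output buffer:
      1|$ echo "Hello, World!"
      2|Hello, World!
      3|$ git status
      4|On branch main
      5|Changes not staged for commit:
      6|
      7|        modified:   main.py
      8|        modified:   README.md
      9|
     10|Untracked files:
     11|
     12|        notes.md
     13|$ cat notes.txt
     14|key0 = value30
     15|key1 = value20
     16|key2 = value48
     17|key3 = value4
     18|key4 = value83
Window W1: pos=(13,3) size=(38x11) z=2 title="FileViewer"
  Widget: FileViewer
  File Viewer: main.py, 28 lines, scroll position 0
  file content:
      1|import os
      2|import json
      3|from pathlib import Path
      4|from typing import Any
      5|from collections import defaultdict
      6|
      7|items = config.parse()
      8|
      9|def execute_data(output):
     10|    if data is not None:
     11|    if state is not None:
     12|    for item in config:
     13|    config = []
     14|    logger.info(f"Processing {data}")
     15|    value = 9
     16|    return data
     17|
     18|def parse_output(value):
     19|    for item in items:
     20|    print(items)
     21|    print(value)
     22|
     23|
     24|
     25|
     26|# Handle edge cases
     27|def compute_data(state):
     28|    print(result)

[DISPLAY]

    ┃ FileViewer                         ┃          
    ┠────────────────────────────────────┨          
    ┃import os                          ▲┃          
    ┃import json                        █┃          
    ┃from pathlib import Path           ░┃          
    ┃from typing import Any             ░┃          
    ┃from collections import defaultdict░┃          
    ┃                                   ░┃          
    ┃items = config.parse()             ▼┃          
    ┗━━━━━━━━━━━━━━━━━━━━━━━━━━━━━━━━━━━━┛          
     ┃                         ┃                    
     ┃Untracked files:         ┃                    
     ┃                         ┃                    
     ┃        notes.md         ┃                    
     ┃$ cat notes.txt          ┃                    
     ┃key0 = value30           ┃                    


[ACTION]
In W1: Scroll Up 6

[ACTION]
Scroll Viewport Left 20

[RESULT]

             ┃ FileViewer                         ┃ 
             ┠────────────────────────────────────┨ 
             ┃import os                          ▲┃ 
             ┃import json                        █┃ 
             ┃from pathlib import Path           ░┃ 
             ┃from typing import Any             ░┃ 
             ┃from collections import defaultdict░┃ 
             ┃                                   ░┃ 
             ┃items = config.parse()             ▼┃ 
             ┗━━━━━━━━━━━━━━━━━━━━━━━━━━━━━━━━━━━━┛ 
              ┃                         ┃           
              ┃Untracked files:         ┃           
              ┃                         ┃           
              ┃        notes.md         ┃           
              ┃$ cat notes.txt          ┃           
              ┃key0 = value30           ┃           


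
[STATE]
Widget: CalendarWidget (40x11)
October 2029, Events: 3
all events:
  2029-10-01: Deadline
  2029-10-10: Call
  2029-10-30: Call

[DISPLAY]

              October 2029              
Mo Tu We Th Fr Sa Su                    
 1*  2  3  4  5  6  7                   
 8  9 10* 11 12 13 14                   
15 16 17 18 19 20 21                    
22 23 24 25 26 27 28                    
29 30* 31                               
                                        
                                        
                                        
                                        


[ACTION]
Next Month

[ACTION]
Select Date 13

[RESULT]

             November 2029              
Mo Tu We Th Fr Sa Su                    
          1  2  3  4                    
 5  6  7  8  9 10 11                    
12 [13] 14 15 16 17 18                  
19 20 21 22 23 24 25                    
26 27 28 29 30                          
                                        
                                        
                                        
                                        


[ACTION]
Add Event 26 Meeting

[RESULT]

             November 2029              
Mo Tu We Th Fr Sa Su                    
          1  2  3  4                    
 5  6  7  8  9 10 11                    
12 [13] 14 15 16 17 18                  
19 20 21 22 23 24 25                    
26* 27 28 29 30                         
                                        
                                        
                                        
                                        


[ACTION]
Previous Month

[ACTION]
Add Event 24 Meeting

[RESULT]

              October 2029              
Mo Tu We Th Fr Sa Su                    
 1*  2  3  4  5  6  7                   
 8  9 10* 11 12 13 14                   
15 16 17 18 19 20 21                    
22 23 24* 25 26 27 28                   
29 30* 31                               
                                        
                                        
                                        
                                        


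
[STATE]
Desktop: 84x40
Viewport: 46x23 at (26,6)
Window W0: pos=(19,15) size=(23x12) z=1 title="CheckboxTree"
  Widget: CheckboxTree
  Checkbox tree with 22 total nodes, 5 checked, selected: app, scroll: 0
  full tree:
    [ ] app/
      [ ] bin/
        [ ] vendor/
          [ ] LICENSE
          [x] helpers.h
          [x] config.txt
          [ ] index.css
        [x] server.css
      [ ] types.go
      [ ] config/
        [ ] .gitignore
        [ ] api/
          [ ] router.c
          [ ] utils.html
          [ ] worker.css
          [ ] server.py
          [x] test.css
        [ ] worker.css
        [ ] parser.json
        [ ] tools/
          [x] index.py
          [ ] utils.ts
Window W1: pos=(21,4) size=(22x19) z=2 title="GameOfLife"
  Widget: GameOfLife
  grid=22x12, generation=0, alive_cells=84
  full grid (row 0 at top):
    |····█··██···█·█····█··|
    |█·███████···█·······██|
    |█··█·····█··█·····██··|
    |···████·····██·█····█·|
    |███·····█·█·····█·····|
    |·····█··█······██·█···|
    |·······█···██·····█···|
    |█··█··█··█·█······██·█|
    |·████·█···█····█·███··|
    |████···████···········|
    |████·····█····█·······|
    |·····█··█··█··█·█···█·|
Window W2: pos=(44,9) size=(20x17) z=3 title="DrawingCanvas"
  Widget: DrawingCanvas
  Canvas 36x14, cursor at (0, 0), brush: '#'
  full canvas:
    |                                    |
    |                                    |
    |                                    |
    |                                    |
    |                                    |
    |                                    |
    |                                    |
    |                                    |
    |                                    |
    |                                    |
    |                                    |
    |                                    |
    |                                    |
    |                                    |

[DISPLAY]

────────────────┨                             
 0              ┃                             
··██···█·█····█·┃                             
████···█·······█┃ ┏━━━━━━━━━━━━━━━━━━┓        
····█··█·····██·┃ ┃ DrawingCanvas    ┃        
██·····██·█····█┃ ┠──────────────────┨        
···█·█·····█····┃ ┃+                 ┃        
█··█······██·█··┃ ┃                  ┃        
··█···██·····█··┃ ┃                  ┃        
·█··█·█······██·┃ ┃                  ┃        
·█···█····█·███·┃ ┃                  ┃        
··████··········┃ ┃                  ┃        
····█····█······┃ ┃                  ┃        
█··█··█··█·█···█┃ ┃                  ┃        
                ┃ ┃                  ┃        
                ┃ ┃                  ┃        
━━━━━━━━━━━━━━━━┛ ┃                  ┃        
 [x] config.txt┃  ┃                  ┃        
 [ ] index.css ┃  ┃                  ┃        
x] server.css  ┃  ┗━━━━━━━━━━━━━━━━━━┛        
━━━━━━━━━━━━━━━┛                              
                                              
                                              


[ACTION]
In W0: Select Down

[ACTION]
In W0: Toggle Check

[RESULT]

────────────────┨                             
 0              ┃                             
··██···█·█····█·┃                             
████···█·······█┃ ┏━━━━━━━━━━━━━━━━━━┓        
····█··█·····██·┃ ┃ DrawingCanvas    ┃        
██·····██·█····█┃ ┠──────────────────┨        
···█·█·····█····┃ ┃+                 ┃        
█··█······██·█··┃ ┃                  ┃        
··█···██·····█··┃ ┃                  ┃        
·█··█·█······██·┃ ┃                  ┃        
·█···█····█·███·┃ ┃                  ┃        
··████··········┃ ┃                  ┃        
····█····█······┃ ┃                  ┃        
█··█··█··█·█···█┃ ┃                  ┃        
                ┃ ┃                  ┃        
                ┃ ┃                  ┃        
━━━━━━━━━━━━━━━━┛ ┃                  ┃        
 [x] config.txt┃  ┃                  ┃        
 [x] index.css ┃  ┃                  ┃        
x] server.css  ┃  ┗━━━━━━━━━━━━━━━━━━┛        
━━━━━━━━━━━━━━━┛                              
                                              
                                              


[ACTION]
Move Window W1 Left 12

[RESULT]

────┨                                         
    ┃                                         
··█·┃                                         
···█┃             ┏━━━━━━━━━━━━━━━━━━┓        
·██·┃             ┃ DrawingCanvas    ┃        
···█┃             ┠──────────────────┨        
····┃             ┃+                 ┃        
·█··┃             ┃                  ┃        
·█··┃             ┃                  ┃        
·██·┃━━━━━━━━━━┓  ┃                  ┃        
███·┃ee        ┃  ┃                  ┃        
····┃──────────┨  ┃                  ┃        
····┃          ┃  ┃                  ┃        
···█┃          ┃  ┃                  ┃        
    ┃ndor/     ┃  ┃                  ┃        
    ┃LICENSE   ┃  ┃                  ┃        
━━━━┛helpers.h ┃  ┃                  ┃        
 [x] config.txt┃  ┃                  ┃        
 [x] index.css ┃  ┃                  ┃        
x] server.css  ┃  ┗━━━━━━━━━━━━━━━━━━┛        
━━━━━━━━━━━━━━━┛                              
                                              
                                              


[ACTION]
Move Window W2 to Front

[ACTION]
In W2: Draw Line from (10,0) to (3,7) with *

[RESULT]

────┨                                         
    ┃                                         
··█·┃                                         
···█┃             ┏━━━━━━━━━━━━━━━━━━┓        
·██·┃             ┃ DrawingCanvas    ┃        
···█┃             ┠──────────────────┨        
····┃             ┃+                 ┃        
·█··┃             ┃                  ┃        
·█··┃             ┃                  ┃        
·██·┃━━━━━━━━━━┓  ┃       *          ┃        
███·┃ee        ┃  ┃      *           ┃        
····┃──────────┨  ┃     *            ┃        
····┃          ┃  ┃    *             ┃        
···█┃          ┃  ┃   *              ┃        
    ┃ndor/     ┃  ┃  *               ┃        
    ┃LICENSE   ┃  ┃ *                ┃        
━━━━┛helpers.h ┃  ┃*                 ┃        
 [x] config.txt┃  ┃                  ┃        
 [x] index.css ┃  ┃                  ┃        
x] server.css  ┃  ┗━━━━━━━━━━━━━━━━━━┛        
━━━━━━━━━━━━━━━┛                              
                                              
                                              


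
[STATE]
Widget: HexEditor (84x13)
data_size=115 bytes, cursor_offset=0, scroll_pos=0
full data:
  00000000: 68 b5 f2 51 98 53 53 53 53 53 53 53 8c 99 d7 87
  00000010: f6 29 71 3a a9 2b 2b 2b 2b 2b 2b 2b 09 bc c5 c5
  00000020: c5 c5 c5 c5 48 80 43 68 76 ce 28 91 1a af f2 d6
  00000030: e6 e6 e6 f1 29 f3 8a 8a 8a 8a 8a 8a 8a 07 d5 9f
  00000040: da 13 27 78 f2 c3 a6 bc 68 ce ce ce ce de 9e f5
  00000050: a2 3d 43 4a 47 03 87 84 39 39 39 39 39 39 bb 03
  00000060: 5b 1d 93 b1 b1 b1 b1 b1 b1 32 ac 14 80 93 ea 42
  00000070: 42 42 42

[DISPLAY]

00000000  68 b5 f2 51 98 53 53 53  53 53 53 53 8c 99 d7 87  |h..Q.SSSSSSS....|      
00000010  f6 29 71 3a a9 2b 2b 2b  2b 2b 2b 2b 09 bc c5 c5  |.)q:.+++++++....|      
00000020  c5 c5 c5 c5 48 80 43 68  76 ce 28 91 1a af f2 d6  |....H.Chv.(.....|      
00000030  e6 e6 e6 f1 29 f3 8a 8a  8a 8a 8a 8a 8a 07 d5 9f  |....)...........|      
00000040  da 13 27 78 f2 c3 a6 bc  68 ce ce ce ce de 9e f5  |..'x....h.......|      
00000050  a2 3d 43 4a 47 03 87 84  39 39 39 39 39 39 bb 03  |.=CJG...999999..|      
00000060  5b 1d 93 b1 b1 b1 b1 b1  b1 32 ac 14 80 93 ea 42  |[........2.....B|      
00000070  42 42 42                                          |BBB             |      
                                                                                    
                                                                                    
                                                                                    
                                                                                    
                                                                                    


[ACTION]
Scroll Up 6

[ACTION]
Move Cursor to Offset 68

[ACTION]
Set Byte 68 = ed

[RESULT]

00000000  68 b5 f2 51 98 53 53 53  53 53 53 53 8c 99 d7 87  |h..Q.SSSSSSS....|      
00000010  f6 29 71 3a a9 2b 2b 2b  2b 2b 2b 2b 09 bc c5 c5  |.)q:.+++++++....|      
00000020  c5 c5 c5 c5 48 80 43 68  76 ce 28 91 1a af f2 d6  |....H.Chv.(.....|      
00000030  e6 e6 e6 f1 29 f3 8a 8a  8a 8a 8a 8a 8a 07 d5 9f  |....)...........|      
00000040  da 13 27 78 ED c3 a6 bc  68 ce ce ce ce de 9e f5  |..'x....h.......|      
00000050  a2 3d 43 4a 47 03 87 84  39 39 39 39 39 39 bb 03  |.=CJG...999999..|      
00000060  5b 1d 93 b1 b1 b1 b1 b1  b1 32 ac 14 80 93 ea 42  |[........2.....B|      
00000070  42 42 42                                          |BBB             |      
                                                                                    
                                                                                    
                                                                                    
                                                                                    
                                                                                    


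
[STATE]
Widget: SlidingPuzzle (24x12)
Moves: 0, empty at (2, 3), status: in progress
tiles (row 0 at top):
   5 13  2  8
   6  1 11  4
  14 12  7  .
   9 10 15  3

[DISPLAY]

┌────┬────┬────┬────┐   
│  5 │ 13 │  2 │  8 │   
├────┼────┼────┼────┤   
│  6 │  1 │ 11 │  4 │   
├────┼────┼────┼────┤   
│ 14 │ 12 │  7 │    │   
├────┼────┼────┼────┤   
│  9 │ 10 │ 15 │  3 │   
└────┴────┴────┴────┘   
Moves: 0                
                        
                        


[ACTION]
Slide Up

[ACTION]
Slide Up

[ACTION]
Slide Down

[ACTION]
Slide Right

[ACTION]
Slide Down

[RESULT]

┌────┬────┬────┬────┐   
│  5 │ 13 │  2 │  8 │   
├────┼────┼────┼────┤   
│  6 │  1 │    │  4 │   
├────┼────┼────┼────┤   
│ 14 │ 12 │ 11 │  7 │   
├────┼────┼────┼────┤   
│  9 │ 10 │ 15 │  3 │   
└────┴────┴────┴────┘   
Moves: 4                
                        
                        


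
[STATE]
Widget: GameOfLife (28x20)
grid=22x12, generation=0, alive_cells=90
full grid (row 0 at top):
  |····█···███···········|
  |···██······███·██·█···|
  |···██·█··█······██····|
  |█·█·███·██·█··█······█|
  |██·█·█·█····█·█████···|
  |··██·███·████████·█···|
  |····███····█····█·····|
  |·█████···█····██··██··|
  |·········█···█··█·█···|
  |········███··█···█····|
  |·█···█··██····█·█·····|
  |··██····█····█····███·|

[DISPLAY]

Gen: 0                      
····█···███···········      
···██······███·██·█···      
···██·█··█······██····      
█·█·███·██·█··█······█      
██·█·█·█····█·█████···      
··██·███·████████·█···      
····███····█····█·····      
·█████···█····██··██··      
·········█···█··█·█···      
········███··█···█····      
·█···█··██····█·█·····      
··██····█····█····███·      
                            
                            
                            
                            
                            
                            
                            


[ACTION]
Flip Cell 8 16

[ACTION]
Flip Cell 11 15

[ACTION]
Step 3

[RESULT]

Gen: 3                      
···············██·····      
··········██···█·█····      
···········██·····█···      
··········█·████···█··      
█·█······██··██··█·█··      
█·█···██··██····█·██··      
······█····█··███·····      
·███·█·████···········      
·██·····██···█·█······      
···█··············█···      
········█·············      
········██············      
                            
                            
                            
                            
                            
                            
                            


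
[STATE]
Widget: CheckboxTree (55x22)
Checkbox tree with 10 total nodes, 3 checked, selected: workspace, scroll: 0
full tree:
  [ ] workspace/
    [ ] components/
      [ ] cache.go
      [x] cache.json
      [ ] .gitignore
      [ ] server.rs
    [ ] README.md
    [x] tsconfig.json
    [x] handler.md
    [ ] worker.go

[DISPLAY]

>[-] workspace/                                        
   [-] components/                                     
     [ ] cache.go                                      
     [x] cache.json                                    
     [ ] .gitignore                                    
     [ ] server.rs                                     
   [ ] README.md                                       
   [x] tsconfig.json                                   
   [x] handler.md                                      
   [ ] worker.go                                       
                                                       
                                                       
                                                       
                                                       
                                                       
                                                       
                                                       
                                                       
                                                       
                                                       
                                                       
                                                       


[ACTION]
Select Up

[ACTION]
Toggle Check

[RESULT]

>[x] workspace/                                        
   [x] components/                                     
     [x] cache.go                                      
     [x] cache.json                                    
     [x] .gitignore                                    
     [x] server.rs                                     
   [x] README.md                                       
   [x] tsconfig.json                                   
   [x] handler.md                                      
   [x] worker.go                                       
                                                       
                                                       
                                                       
                                                       
                                                       
                                                       
                                                       
                                                       
                                                       
                                                       
                                                       
                                                       


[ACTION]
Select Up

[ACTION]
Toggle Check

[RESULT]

>[ ] workspace/                                        
   [ ] components/                                     
     [ ] cache.go                                      
     [ ] cache.json                                    
     [ ] .gitignore                                    
     [ ] server.rs                                     
   [ ] README.md                                       
   [ ] tsconfig.json                                   
   [ ] handler.md                                      
   [ ] worker.go                                       
                                                       
                                                       
                                                       
                                                       
                                                       
                                                       
                                                       
                                                       
                                                       
                                                       
                                                       
                                                       


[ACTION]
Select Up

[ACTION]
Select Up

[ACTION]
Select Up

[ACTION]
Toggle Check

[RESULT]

>[x] workspace/                                        
   [x] components/                                     
     [x] cache.go                                      
     [x] cache.json                                    
     [x] .gitignore                                    
     [x] server.rs                                     
   [x] README.md                                       
   [x] tsconfig.json                                   
   [x] handler.md                                      
   [x] worker.go                                       
                                                       
                                                       
                                                       
                                                       
                                                       
                                                       
                                                       
                                                       
                                                       
                                                       
                                                       
                                                       
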